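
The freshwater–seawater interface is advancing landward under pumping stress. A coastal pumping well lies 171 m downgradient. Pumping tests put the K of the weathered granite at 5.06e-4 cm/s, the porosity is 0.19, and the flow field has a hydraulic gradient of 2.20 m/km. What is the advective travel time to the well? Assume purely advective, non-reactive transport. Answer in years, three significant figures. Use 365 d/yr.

K = 5.06e-4 cm/s × 864 = 0.4372 m/d
Specific discharge q = 0.4372 × 0.0022 = 9.618e-4 m/d
v = Ki/n = 0.4372·0.0022/0.19 = 0.005062 m/d
t = L / v = 171 / 0.005062 = 33780 d
   = 33780 / 365 = 92.5 yr

92.5 years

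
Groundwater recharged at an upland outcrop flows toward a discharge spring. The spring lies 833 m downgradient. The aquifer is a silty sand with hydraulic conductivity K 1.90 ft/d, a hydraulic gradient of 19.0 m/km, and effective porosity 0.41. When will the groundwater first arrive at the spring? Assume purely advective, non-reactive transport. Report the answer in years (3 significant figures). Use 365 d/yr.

K = 1.90 ft/d × 0.3048 = 0.5791 m/d
Specific discharge q = 0.5791 × 0.019 = 0.01100 m/d
v_s = q/n_e = 0.01100/0.41 = 0.02684 m/d
t = L / v = 833 / 0.02684 = 31040 d
   = 31040 / 365 = 85.0 yr

85.0 years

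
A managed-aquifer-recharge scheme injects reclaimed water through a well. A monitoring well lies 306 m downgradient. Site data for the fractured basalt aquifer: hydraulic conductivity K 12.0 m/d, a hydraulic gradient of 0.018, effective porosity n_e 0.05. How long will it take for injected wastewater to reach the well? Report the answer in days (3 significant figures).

Darcy flux q = K·i = 12.0 × 0.018 = 0.2160 m/d
v_s = q/n_e = 0.2160/0.05 = 4.320 m/d
t = L / v = 306 / 4.320 = 70.83 d

70.8 days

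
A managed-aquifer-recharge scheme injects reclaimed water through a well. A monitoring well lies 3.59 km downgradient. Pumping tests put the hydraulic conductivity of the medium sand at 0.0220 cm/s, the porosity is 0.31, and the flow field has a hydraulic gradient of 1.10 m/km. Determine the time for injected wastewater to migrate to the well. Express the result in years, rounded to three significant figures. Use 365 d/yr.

K = 0.0220 cm/s × 864 = 19.01 m/d
q = Ki = 19.01 × 0.0011 = 0.02091 m/d
v = Ki/n = 19.01·0.0011/0.31 = 0.06745 m/d
L = 3.59 km = 3590 m
t = L / v = 3590 / 0.06745 = 53230 d
   = 53230 / 365 = 146 yr

146 years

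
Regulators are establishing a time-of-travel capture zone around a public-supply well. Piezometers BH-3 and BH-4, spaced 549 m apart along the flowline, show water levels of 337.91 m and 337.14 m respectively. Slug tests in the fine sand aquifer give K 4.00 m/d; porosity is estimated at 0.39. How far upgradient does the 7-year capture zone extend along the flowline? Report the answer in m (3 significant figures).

36.8 m

Hydraulic gradient i = (337.91 − 337.14) / 549 = 0.77 / 549 = 0.001403
Specific discharge q = 4.00 × 0.001403 = 0.005610 m/d
Seepage velocity v = q / n = 0.005610 / 0.39 = 0.01439 m/d
T = 7 yr × 365 = 2555 d
L = v × T = 0.01439 × 2555 = 36.75 m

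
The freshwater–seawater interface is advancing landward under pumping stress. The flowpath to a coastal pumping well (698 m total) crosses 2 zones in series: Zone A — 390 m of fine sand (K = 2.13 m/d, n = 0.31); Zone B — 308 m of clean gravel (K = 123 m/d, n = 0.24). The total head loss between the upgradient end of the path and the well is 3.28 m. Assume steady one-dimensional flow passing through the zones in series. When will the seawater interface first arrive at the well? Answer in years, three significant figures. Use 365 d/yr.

30.2 years

Steady 1-D flow in series ⇒ the Darcy flux q is identical in every zone and the zone head losses add (resistances L/K in series).
Σ(L/K) = 390/2.13 + 308/123 = 183.1 + 2.504 = 185.6 d
q = ΔH / Σ(L/K) = 3.28 / 185.6 = 0.01767 m/d (same in every zone)
Zone A: v = q/n = 0.01767/0.31 = 0.05701 m/d → t_A = 390/0.05701 = 6841 d
Zone B: v = q/n = 0.01767/0.24 = 0.07363 m/d → t_B = 308/0.07363 = 4183 d
Total t = 6841 + 4183 = 11020 d
   = 11020 / 365 = 30.2 yr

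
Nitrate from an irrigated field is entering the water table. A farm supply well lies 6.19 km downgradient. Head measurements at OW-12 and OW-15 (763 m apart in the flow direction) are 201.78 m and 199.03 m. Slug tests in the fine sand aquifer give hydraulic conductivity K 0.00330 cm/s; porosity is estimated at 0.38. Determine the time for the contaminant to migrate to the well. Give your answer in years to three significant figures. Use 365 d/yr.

Hydraulic gradient i = (201.78 − 199.03) / 763 = 2.75 / 763 = 0.003604
K = 0.00330 cm/s × 864 = 2.851 m/d
Darcy flux q = K·i = 2.851 × 0.003604 = 0.01028 m/d
v = Ki/n = 2.851·0.003604/0.38 = 0.02704 m/d
L = 6.19 km = 6190 m
t = L / v = 6190 / 0.02704 = 228900 d
   = 228900 / 365 = 627 yr

627 years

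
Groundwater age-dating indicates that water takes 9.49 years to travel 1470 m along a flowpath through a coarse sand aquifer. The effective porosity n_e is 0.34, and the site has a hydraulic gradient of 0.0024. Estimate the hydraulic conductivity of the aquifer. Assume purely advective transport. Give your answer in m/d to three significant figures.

t = 9.49 years = 3464 d
v = L / t = 1470 / 3464 = 0.4244 m/d
K = v · n / i = 0.4244 × 0.34 / 0.0024 = 60.1 m/d

60.1 m/d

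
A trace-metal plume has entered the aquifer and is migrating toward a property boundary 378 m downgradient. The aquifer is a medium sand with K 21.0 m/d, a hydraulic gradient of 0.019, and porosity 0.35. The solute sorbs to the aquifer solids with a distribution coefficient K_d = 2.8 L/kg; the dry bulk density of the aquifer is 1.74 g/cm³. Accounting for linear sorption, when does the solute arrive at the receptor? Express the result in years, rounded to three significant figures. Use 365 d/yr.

13.6 years

Specific discharge q = 21.0 × 0.019 = 0.3990 m/d
v = Ki/n = 21.0·0.019/0.35 = 1.140 m/d
Retardation R = 1 + ρ_b·K_d/n = 1 + 1.74×2.8/0.35 = 14.92
Contaminant velocity v_c = v/R = 1.140/14.92 = 0.07641 m/d
t = L/v_c = 378/0.07641 = 4947 d
   = 4947/365 = 13.6 yr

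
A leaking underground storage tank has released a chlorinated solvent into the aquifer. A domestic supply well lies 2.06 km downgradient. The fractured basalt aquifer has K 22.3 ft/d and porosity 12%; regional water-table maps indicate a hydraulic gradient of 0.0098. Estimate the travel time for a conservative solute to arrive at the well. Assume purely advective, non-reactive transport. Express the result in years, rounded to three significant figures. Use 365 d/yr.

10.2 years

K = 22.3 ft/d × 0.3048 = 6.797 m/d
Specific discharge q = 6.797 × 0.0098 = 0.06661 m/d
v_s = q/n_e = 0.06661/0.12 = 0.5551 m/d
L = 2.06 km = 2060 m
t = L / v = 2060 / 0.5551 = 3711 d
   = 3711 / 365 = 10.2 yr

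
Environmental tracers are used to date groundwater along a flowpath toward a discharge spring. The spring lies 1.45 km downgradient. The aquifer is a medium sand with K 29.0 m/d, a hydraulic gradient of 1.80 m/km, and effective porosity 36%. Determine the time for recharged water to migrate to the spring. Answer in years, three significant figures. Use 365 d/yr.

27.4 years

Darcy flux q = K·i = 29.0 × 0.0018 = 0.05220 m/d
Average linear velocity = 0.05220 / 0.36 = 0.1450 m/d
L = 1.45 km = 1450 m
t = L / v = 1450 / 0.1450 = 10000 d
   = 10000 / 365 = 27.4 yr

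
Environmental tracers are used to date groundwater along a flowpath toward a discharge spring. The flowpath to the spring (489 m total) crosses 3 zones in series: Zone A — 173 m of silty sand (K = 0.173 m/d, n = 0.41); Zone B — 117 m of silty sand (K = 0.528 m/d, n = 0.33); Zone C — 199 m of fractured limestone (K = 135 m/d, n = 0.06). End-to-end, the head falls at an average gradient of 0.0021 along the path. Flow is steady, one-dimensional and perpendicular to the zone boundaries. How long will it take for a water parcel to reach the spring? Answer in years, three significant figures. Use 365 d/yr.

396 years

Continuity: the same q passes through each zone, so ΔH = q·Σ(L_j/K_j) — the zones act as resistances in series.
Σ(L/K) = 173/0.173 + 117/0.528 + 199/135 = 1000 + 221.6 + 1.474 = 1223 d
K_eq = L_total / Σ(L/K) = 489 / 1223 = 0.3998 m/d
q = K_eq · i = 0.3998 × 0.0021 = 8.396e-4 m/d (same in every zone)
Zone A: v = q/n = 8.396e-4/0.41 = 0.002048 m/d → t_A = 173/0.002048 = 84480 d
Zone B: v = q/n = 8.396e-4/0.33 = 0.002544 m/d → t_B = 117/0.002544 = 45990 d
Zone C: v = q/n = 8.396e-4/0.06 = 0.01399 m/d → t_C = 199/0.01399 = 14220 d
Total t = 84480 + 45990 + 14220 = 144700 d
   = 144700 / 365 = 396 yr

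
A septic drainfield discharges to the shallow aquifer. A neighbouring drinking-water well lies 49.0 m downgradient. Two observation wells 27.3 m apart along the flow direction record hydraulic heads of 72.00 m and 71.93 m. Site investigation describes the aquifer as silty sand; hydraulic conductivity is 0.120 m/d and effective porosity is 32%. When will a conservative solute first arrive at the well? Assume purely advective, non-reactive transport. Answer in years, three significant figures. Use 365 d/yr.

140 years

Hydraulic gradient i = (72.00 − 71.93) / 27.3 = 0.07 / 27.3 = 0.002564
Specific discharge q = 0.120 × 0.002564 = 3.077e-4 m/d
v_s = q/n_e = 3.077e-4/0.32 = 9.615e-4 m/d
t = L / v = 49.0 / 9.615e-4 = 50960 d
   = 50960 / 365 = 140 yr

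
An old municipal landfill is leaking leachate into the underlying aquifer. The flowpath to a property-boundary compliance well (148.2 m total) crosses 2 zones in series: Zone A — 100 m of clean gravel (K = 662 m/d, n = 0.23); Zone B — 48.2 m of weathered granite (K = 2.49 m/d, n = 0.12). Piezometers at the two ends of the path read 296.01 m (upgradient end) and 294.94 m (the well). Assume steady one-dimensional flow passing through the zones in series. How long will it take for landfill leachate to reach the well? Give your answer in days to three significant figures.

Total head drop ΔH = 296.01 − 294.94 = 1.07 m
Continuity: the same q passes through each zone, so ΔH = q·Σ(L_j/K_j) — the zones act as resistances in series.
Σ(L/K) = 100/662 + 48.2/2.49 = 0.1511 + 19.36 = 19.51 d
q = ΔH / Σ(L/K) = 1.07 / 19.51 = 0.05485 m/d (same in every zone)
Zone A: v = q/n = 0.05485/0.23 = 0.2385 m/d → t_A = 100/0.2385 = 419.3 d
Zone B: v = q/n = 0.05485/0.12 = 0.4571 m/d → t_B = 48.2/0.4571 = 105.5 d
Total t = 419.3 + 105.5 = 524.8 d

525 days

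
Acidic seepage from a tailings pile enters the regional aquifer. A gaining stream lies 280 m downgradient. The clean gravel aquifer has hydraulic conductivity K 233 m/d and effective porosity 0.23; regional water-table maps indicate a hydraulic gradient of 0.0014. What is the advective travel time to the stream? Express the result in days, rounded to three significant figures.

Darcy flux q = K·i = 233 × 0.0014 = 0.3262 m/d
v = Ki/n = 233·0.0014/0.23 = 1.418 m/d
t = L / v = 280 / 1.418 = 197.4 d

197 days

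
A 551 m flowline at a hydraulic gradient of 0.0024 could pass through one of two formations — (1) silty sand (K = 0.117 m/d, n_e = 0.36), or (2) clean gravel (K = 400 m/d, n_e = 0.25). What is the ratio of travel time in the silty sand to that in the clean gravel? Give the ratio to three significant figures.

Unit 1 (silty sand): v = 0.117×0.0024/0.36 = 7.800e-4 m/d, t = 551/7.800e-4 = 706400 d
Unit 2 (clean gravel): v = 400×0.0024/0.25 = 3.840 m/d, t = 551/3.840 = 143.5 d
t(silty sand) / t(clean gravel) = 706400/143.5 = 4920

4920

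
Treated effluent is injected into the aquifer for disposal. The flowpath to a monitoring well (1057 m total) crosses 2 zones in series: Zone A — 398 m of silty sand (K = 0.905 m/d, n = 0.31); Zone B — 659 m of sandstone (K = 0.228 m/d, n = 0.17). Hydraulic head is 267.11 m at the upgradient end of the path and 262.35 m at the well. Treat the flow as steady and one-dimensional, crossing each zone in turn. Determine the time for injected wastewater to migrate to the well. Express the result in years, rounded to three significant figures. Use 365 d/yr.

Total head drop ΔH = 267.11 − 262.35 = 4.76 m
Steady 1-D flow in series ⇒ the Darcy flux q is identical in every zone and the zone head losses add (resistances L/K in series).
Σ(L/K) = 398/0.905 + 659/0.228 = 439.8 + 2890 = 3330 d
q = ΔH / Σ(L/K) = 4.76 / 3330 = 0.001429 m/d (same in every zone)
Zone A: v = q/n = 0.001429/0.31 = 0.004611 m/d → t_A = 398/0.004611 = 86320 d
Zone B: v = q/n = 0.001429/0.17 = 0.008408 m/d → t_B = 659/0.008408 = 78380 d
Total t = 86320 + 78380 = 164700 d
   = 164700 / 365 = 451 yr

451 years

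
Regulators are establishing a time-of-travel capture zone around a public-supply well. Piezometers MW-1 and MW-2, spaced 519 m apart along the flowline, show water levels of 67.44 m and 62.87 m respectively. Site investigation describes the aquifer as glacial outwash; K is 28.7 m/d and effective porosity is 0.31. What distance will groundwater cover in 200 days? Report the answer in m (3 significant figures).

163 m

Hydraulic gradient i = (67.44 − 62.87) / 519 = 4.57 / 519 = 0.008805
q = Ki = 28.7 × 0.008805 = 0.2527 m/d
v_s = q/n_e = 0.2527/0.31 = 0.8152 m/d
L = v × T = 0.8152 × 200 = 163.0 m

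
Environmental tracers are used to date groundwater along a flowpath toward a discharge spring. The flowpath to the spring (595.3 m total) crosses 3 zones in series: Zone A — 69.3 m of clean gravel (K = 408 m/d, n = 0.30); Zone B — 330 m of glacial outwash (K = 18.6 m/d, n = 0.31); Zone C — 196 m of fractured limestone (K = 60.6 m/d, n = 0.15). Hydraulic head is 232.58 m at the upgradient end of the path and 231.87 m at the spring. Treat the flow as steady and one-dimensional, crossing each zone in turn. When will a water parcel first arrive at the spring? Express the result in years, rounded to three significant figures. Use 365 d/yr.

12.4 years

Total head drop ΔH = 232.58 − 231.87 = 0.71 m
Steady 1-D flow in series ⇒ the Darcy flux q is identical in every zone and the zone head losses add (resistances L/K in series).
Σ(L/K) = 69.3/408 + 330/18.6 + 196/60.6 = 0.1699 + 17.74 + 3.234 = 21.15 d
q = ΔH / Σ(L/K) = 0.71 / 21.15 = 0.03358 m/d (same in every zone)
Zone A: v = q/n = 0.03358/0.30 = 0.1119 m/d → t_A = 69.3/0.1119 = 619.2 d
Zone B: v = q/n = 0.03358/0.31 = 0.1083 m/d → t_B = 330/0.1083 = 3047 d
Zone C: v = q/n = 0.03358/0.15 = 0.2238 m/d → t_C = 196/0.2238 = 875.6 d
Total t = 619.2 + 3047 + 875.6 = 4542 d
   = 4542 / 365 = 12.4 yr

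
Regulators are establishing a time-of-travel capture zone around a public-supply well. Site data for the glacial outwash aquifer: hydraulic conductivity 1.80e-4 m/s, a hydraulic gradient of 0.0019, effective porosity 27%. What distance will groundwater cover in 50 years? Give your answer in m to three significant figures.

2000 m

K = 1.80e-4 m/s × 86400 s/d = 15.55 m/d
Specific discharge q = 15.55 × 0.0019 = 0.02955 m/d
Average linear velocity = 0.02955 / 0.27 = 0.1094 m/d
T = 50 yr × 365 = 18250 d
L = v × T = 0.1094 × 18250 = 1997 m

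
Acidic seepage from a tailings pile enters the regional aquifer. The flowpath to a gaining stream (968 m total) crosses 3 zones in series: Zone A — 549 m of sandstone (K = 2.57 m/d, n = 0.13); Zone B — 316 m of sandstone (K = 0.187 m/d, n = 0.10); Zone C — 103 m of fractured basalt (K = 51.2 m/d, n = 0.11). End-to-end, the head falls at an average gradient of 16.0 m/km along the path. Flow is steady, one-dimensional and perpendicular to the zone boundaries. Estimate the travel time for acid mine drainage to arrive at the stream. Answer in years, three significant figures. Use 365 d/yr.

For zones in series the flux q is common to all zones; the equivalent conductivity is the harmonic (thickness-weighted) mean, K_eq = L_total / Σ(L_j/K_j).
Σ(L/K) = 549/2.57 + 316/0.187 + 103/51.2 = 213.6 + 1690 + 2.012 = 1905 d
K_eq = L_total / Σ(L/K) = 968 / 1905 = 0.5080 m/d
q = K_eq · i = 0.5080 × 0.016 = 0.008128 m/d (same in every zone)
Zone A: v = q/n = 0.008128/0.13 = 0.06252 m/d → t_A = 549/0.06252 = 8781 d
Zone B: v = q/n = 0.008128/0.10 = 0.08128 m/d → t_B = 316/0.08128 = 3888 d
Zone C: v = q/n = 0.008128/0.11 = 0.07389 m/d → t_C = 103/0.07389 = 1394 d
Total t = 8781 + 3888 + 1394 = 14060 d
   = 14060 / 365 = 38.5 yr

38.5 years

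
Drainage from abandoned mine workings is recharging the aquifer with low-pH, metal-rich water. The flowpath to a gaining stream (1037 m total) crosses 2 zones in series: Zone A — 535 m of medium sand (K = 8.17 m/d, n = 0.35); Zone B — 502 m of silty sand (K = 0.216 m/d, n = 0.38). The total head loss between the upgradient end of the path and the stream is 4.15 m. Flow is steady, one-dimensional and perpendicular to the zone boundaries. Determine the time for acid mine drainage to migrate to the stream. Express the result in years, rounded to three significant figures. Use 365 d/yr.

Continuity: the same q passes through each zone, so ΔH = q·Σ(L_j/K_j) — the zones act as resistances in series.
Σ(L/K) = 535/8.17 + 502/0.216 = 65.48 + 2324 = 2390 d
q = ΔH / Σ(L/K) = 4.15 / 2390 = 0.001737 m/d (same in every zone)
Zone A: v = q/n = 0.001737/0.35 = 0.004962 m/d → t_A = 535/0.004962 = 107800 d
Zone B: v = q/n = 0.001737/0.38 = 0.004570 m/d → t_B = 502/0.004570 = 109800 d
Total t = 107800 + 109800 = 217700 d
   = 217700 / 365 = 596 yr

596 years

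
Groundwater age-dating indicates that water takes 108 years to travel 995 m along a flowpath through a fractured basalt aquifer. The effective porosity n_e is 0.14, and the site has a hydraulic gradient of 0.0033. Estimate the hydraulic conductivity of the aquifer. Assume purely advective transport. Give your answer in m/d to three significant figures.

t = 108 years = 39420 d
v = L / t = 995 / 39420 = 0.02524 m/d
K = v · n / i = 0.02524 × 0.14 / 0.0033 = 1.07 m/d

1.07 m/d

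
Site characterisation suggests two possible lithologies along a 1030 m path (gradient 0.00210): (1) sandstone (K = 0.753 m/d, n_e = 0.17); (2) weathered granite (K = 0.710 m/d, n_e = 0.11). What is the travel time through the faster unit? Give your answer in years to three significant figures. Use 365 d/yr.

Unit 1 (sandstone): v = 0.753×0.0021/0.17 = 0.009302 m/d, t = 1030/0.009302 = 110700 d
Unit 2 (weathered granite): v = 0.710×0.0021/0.11 = 0.01355 m/d, t = 1030/0.01355 = 75990 d
Faster: 75990 d / 365 = 208 yr

208 years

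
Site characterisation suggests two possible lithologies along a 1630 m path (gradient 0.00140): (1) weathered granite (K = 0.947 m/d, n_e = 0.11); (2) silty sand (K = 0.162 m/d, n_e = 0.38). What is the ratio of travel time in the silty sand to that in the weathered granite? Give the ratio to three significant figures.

Unit 1 (weathered granite): v = 0.947×0.0014/0.11 = 0.01205 m/d, t = 1630/0.01205 = 135200 d
Unit 2 (silty sand): v = 0.162×0.0014/0.38 = 5.968e-4 m/d, t = 1630/5.968e-4 = 2.731e6 d
t(silty sand) / t(weathered granite) = 2.731e6/135200 = 20.2

20.2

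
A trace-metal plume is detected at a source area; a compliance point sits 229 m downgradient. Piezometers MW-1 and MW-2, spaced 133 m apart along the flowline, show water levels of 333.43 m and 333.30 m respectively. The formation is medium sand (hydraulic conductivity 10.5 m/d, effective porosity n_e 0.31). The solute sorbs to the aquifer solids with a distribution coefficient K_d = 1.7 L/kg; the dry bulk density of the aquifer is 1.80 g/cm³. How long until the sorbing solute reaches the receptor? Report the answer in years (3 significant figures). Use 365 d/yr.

Hydraulic gradient i = (333.43 − 333.30) / 133 = 0.13 / 133 = 9.774e-4
Darcy flux q = K·i = 10.5 × 9.774e-4 = 0.01026 m/d
v_s = q/n_e = 0.01026/0.31 = 0.03311 m/d
Retardation R = 1 + ρ_b·K_d/n = 1 + 1.80×1.7/0.31 = 10.87
Contaminant velocity v_c = v/R = 0.03311/10.87 = 0.003045 m/d
t = L/v_c = 229/0.003045 = 75190 d
   = 75190/365 = 206 yr

206 years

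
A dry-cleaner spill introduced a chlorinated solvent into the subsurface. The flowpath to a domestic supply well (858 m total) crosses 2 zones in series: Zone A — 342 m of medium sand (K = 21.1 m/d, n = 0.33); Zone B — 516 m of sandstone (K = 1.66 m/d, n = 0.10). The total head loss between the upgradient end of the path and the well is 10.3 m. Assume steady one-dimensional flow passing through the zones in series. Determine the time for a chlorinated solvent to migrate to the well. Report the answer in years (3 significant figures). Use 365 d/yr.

14.3 years

Continuity: the same q passes through each zone, so ΔH = q·Σ(L_j/K_j) — the zones act as resistances in series.
Σ(L/K) = 342/21.1 + 516/1.66 = 16.21 + 310.8 = 327.1 d
q = ΔH / Σ(L/K) = 10.3 / 327.1 = 0.03149 m/d (same in every zone)
Zone A: v = q/n = 0.03149/0.33 = 0.09543 m/d → t_A = 342/0.09543 = 3584 d
Zone B: v = q/n = 0.03149/0.10 = 0.3149 m/d → t_B = 516/0.3149 = 1638 d
Total t = 3584 + 1638 = 5222 d
   = 5222 / 365 = 14.3 yr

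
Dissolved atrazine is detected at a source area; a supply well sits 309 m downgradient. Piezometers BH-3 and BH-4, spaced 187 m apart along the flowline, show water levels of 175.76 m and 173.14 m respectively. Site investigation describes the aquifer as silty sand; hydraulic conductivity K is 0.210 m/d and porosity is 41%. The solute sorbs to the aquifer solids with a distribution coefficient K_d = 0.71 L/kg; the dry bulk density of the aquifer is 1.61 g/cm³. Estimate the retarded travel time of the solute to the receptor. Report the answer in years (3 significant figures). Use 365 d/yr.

Hydraulic gradient i = (175.76 − 173.14) / 187 = 2.62 / 187 = 0.01401
Specific discharge q = 0.210 × 0.01401 = 0.002942 m/d
v_s = q/n_e = 0.002942/0.41 = 0.007176 m/d
Retardation R = 1 + ρ_b·K_d/n = 1 + 1.61×0.71/0.41 = 3.788
Contaminant velocity v_c = v/R = 0.007176/3.788 = 0.001894 m/d
t = L/v_c = 309/0.001894 = 163100 d
   = 163100/365 = 447 yr

447 years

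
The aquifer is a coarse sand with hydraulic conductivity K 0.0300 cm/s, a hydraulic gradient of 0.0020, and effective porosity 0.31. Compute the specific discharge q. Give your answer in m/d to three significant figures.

0.0518 m/d

K = 0.0300 cm/s × 864 = 25.92 m/d
Darcy flux q = K·i = 25.92 × 0.0020 = 0.05184 m/d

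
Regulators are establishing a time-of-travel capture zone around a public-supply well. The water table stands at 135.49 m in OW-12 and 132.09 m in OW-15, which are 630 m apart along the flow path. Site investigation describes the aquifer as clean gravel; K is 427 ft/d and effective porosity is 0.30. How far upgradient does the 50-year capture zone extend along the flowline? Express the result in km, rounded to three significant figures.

42.7 km

Hydraulic gradient i = (135.49 − 132.09) / 630 = 3.40 / 630 = 0.005397
K = 427 ft/d × 0.3048 = 130.1 m/d
Specific discharge q = 130.1 × 0.005397 = 0.7024 m/d
Seepage velocity v = q / n = 0.7024 / 0.30 = 2.341 m/d
T = 50 yr × 365 = 18250 d
L = v × T = 2.341 × 18250 = 42730 m
   = 42.7 km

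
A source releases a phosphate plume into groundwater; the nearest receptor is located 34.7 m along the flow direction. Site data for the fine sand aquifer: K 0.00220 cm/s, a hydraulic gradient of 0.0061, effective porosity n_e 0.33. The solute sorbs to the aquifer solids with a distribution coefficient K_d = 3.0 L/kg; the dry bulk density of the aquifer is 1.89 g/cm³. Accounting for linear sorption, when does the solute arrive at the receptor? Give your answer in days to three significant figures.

K = 0.00220 cm/s × 864 = 1.901 m/d
q = Ki = 1.901 × 0.0061 = 0.01159 m/d
v_s = q/n_e = 0.01159/0.33 = 0.03514 m/d
Retardation R = 1 + ρ_b·K_d/n = 1 + 1.89×3.0/0.33 = 18.18
Contaminant velocity v_c = v/R = 0.03514/18.18 = 0.001932 m/d
t = L/v_c = 34.7/0.001932 = 17960 d

18000 days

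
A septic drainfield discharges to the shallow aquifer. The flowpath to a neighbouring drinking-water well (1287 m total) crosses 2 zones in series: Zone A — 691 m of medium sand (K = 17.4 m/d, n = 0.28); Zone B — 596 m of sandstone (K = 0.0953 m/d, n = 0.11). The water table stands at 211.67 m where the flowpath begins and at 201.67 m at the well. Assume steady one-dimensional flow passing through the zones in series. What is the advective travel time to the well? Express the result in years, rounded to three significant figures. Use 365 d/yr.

Total head drop ΔH = 211.67 − 201.67 = 10.00 m
Steady 1-D flow in series ⇒ the Darcy flux q is identical in every zone and the zone head losses add (resistances L/K in series).
Σ(L/K) = 691/17.4 + 596/0.0953 = 39.71 + 6254 = 6294 d
q = ΔH / Σ(L/K) = 10.00 / 6294 = 0.001589 m/d (same in every zone)
Zone A: v = q/n = 0.001589/0.28 = 0.005675 m/d → t_A = 691/0.005675 = 121800 d
Zone B: v = q/n = 0.001589/0.11 = 0.01444 m/d → t_B = 596/0.01444 = 41260 d
Total t = 121800 + 41260 = 163000 d
   = 163000 / 365 = 447 yr

447 years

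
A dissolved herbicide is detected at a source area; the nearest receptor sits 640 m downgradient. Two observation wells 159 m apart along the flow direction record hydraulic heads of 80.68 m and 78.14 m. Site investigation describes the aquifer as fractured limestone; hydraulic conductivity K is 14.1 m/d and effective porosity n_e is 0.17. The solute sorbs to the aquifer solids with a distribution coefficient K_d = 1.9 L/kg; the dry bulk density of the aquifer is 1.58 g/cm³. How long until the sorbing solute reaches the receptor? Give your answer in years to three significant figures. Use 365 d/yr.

24.7 years

Hydraulic gradient i = (80.68 − 78.14) / 159 = 2.54 / 159 = 0.01597
Darcy flux q = K·i = 14.1 × 0.01597 = 0.2252 m/d
Average linear velocity = 0.2252 / 0.17 = 1.325 m/d
Retardation R = 1 + ρ_b·K_d/n = 1 + 1.58×1.9/0.17 = 18.66
Contaminant velocity v_c = v/R = 1.325/18.66 = 0.07101 m/d
t = L/v_c = 640/0.07101 = 9013 d
   = 9013/365 = 24.7 yr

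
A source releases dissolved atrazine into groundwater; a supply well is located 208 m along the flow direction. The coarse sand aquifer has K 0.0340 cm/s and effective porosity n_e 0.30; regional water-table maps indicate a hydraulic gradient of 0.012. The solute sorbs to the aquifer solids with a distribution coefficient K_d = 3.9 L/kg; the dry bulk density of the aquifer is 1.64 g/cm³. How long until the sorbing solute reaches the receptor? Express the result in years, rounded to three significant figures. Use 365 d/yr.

K = 0.0340 cm/s × 864 = 29.38 m/d
Specific discharge q = 29.38 × 0.012 = 0.3525 m/d
v_s = q/n_e = 0.3525/0.30 = 1.175 m/d
Retardation R = 1 + ρ_b·K_d/n = 1 + 1.64×3.9/0.30 = 22.32
Contaminant velocity v_c = v/R = 1.175/22.32 = 0.05265 m/d
t = L/v_c = 208/0.05265 = 3951 d
   = 3951/365 = 10.8 yr

10.8 years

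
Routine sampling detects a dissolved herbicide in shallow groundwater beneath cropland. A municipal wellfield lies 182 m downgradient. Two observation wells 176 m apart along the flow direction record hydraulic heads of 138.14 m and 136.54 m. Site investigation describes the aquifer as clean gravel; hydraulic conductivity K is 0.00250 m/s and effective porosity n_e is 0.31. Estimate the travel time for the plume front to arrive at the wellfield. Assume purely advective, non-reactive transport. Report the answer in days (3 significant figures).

Hydraulic gradient i = (138.14 − 136.54) / 176 = 1.60 / 176 = 0.009091
K = 0.00250 m/s × 86400 s/d = 216.0 m/d
q = Ki = 216.0 × 0.009091 = 1.964 m/d
v_s = q/n_e = 1.964/0.31 = 6.334 m/d
t = L / v = 182 / 6.334 = 28.73 d

28.7 days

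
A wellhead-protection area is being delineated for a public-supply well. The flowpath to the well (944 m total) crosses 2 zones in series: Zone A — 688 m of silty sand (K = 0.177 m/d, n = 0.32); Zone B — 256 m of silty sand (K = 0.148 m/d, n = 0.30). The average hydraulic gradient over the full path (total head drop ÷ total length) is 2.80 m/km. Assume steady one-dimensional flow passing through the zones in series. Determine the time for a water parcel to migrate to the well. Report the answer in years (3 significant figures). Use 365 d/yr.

For zones in series the flux q is common to all zones; the equivalent conductivity is the harmonic (thickness-weighted) mean, K_eq = L_total / Σ(L_j/K_j).
Σ(L/K) = 688/0.177 + 256/0.148 = 3887 + 1730 = 5617 d
K_eq = L_total / Σ(L/K) = 944 / 5617 = 0.1681 m/d
q = K_eq · i = 0.1681 × 0.0028 = 4.706e-4 m/d (same in every zone)
Zone A: v = q/n = 4.706e-4/0.32 = 0.001471 m/d → t_A = 688/0.001471 = 467800 d
Zone B: v = q/n = 4.706e-4/0.30 = 0.001569 m/d → t_B = 256/0.001569 = 163200 d
Total t = 467800 + 163200 = 631000 d
   = 631000 / 365 = 1730 yr

1730 years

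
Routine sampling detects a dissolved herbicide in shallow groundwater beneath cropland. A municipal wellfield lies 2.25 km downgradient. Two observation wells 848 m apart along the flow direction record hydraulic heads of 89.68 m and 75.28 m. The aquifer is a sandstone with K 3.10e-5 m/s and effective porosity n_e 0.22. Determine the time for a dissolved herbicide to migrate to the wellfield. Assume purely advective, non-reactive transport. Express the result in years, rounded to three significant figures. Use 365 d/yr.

Hydraulic gradient i = (89.68 − 75.28) / 848 = 14.40 / 848 = 0.01698
K = 3.10e-5 m/s × 86400 s/d = 2.678 m/d
Darcy flux q = K·i = 2.678 × 0.01698 = 0.04548 m/d
v_s = q/n_e = 0.04548/0.22 = 0.2067 m/d
L = 2.25 km = 2250 m
t = L / v = 2250 / 0.2067 = 10880 d
   = 10880 / 365 = 29.8 yr

29.8 years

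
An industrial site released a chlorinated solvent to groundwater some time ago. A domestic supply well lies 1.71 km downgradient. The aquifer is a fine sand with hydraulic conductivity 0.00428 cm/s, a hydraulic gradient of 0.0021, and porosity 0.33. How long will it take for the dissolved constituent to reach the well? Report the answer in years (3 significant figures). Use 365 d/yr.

199 years

K = 0.00428 cm/s × 864 = 3.698 m/d
Darcy flux q = K·i = 3.698 × 0.0021 = 0.007766 m/d
Seepage velocity v = q / n = 0.007766 / 0.33 = 0.02353 m/d
L = 1.71 km = 1710 m
t = L / v = 1710 / 0.02353 = 72670 d
   = 72670 / 365 = 199 yr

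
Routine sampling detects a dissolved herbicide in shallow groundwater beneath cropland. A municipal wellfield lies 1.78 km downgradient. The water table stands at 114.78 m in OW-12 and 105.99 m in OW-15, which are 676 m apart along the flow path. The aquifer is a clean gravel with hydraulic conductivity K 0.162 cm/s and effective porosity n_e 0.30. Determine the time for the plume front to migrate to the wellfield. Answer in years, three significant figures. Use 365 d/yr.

0.804 years

Hydraulic gradient i = (114.78 − 105.99) / 676 = 8.79 / 676 = 0.01300
K = 0.162 cm/s × 864 = 140.0 m/d
Darcy flux q = K·i = 140.0 × 0.01300 = 1.820 m/d
v_s = q/n_e = 1.820/0.30 = 6.067 m/d
L = 1.78 km = 1780 m
t = L / v = 1780 / 6.067 = 293.4 d
   = 293.4 / 365 = 0.804 yr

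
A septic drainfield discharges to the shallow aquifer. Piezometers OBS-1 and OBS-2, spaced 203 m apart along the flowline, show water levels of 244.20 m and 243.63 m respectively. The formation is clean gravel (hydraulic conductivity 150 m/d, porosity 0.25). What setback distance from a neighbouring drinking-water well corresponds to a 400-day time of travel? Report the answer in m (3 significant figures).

Hydraulic gradient i = (244.20 − 243.63) / 203 = 0.57 / 203 = 0.002808
Specific discharge q = 150 × 0.002808 = 0.4212 m/d
v_s = q/n_e = 0.4212/0.25 = 1.685 m/d
L = v × T = 1.685 × 400 = 673.9 m

674 m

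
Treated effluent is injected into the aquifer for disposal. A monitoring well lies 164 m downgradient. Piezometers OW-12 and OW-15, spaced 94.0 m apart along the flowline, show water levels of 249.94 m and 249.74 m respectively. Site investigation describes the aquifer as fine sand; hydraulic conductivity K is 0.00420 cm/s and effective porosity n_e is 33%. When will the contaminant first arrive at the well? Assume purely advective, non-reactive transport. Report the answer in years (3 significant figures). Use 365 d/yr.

19.2 years

Hydraulic gradient i = (249.94 − 249.74) / 94.0 = 0.20 / 94.0 = 0.002128
K = 0.00420 cm/s × 864 = 3.629 m/d
Specific discharge q = 3.629 × 0.002128 = 0.007721 m/d
Average linear velocity = 0.007721 / 0.33 = 0.02340 m/d
t = L / v = 164 / 0.02340 = 7010 d
   = 7010 / 365 = 19.2 yr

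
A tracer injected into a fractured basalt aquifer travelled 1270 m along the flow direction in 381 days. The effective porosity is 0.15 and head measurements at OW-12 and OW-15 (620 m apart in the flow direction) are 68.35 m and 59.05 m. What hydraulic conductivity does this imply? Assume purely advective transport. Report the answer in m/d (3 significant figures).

Hydraulic gradient i = (68.35 − 59.05) / 620 = 9.30 / 620 = 0.01500
v = L / t = 1270 / 381 = 3.333 m/d
K = v · n / i = 3.333 × 0.15 / 0.01500 = 33.3 m/d

33.3 m/d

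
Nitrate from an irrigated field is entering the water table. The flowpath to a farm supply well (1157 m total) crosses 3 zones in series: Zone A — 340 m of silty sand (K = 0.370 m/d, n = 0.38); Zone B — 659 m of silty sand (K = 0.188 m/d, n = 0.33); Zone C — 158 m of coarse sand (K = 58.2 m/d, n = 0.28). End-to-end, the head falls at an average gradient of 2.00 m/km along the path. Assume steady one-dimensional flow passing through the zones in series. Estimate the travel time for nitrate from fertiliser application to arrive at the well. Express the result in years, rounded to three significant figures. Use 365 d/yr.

2050 years

Continuity: the same q passes through each zone, so ΔH = q·Σ(L_j/K_j) — the zones act as resistances in series.
Σ(L/K) = 340/0.370 + 659/0.188 + 158/58.2 = 918.9 + 3505 + 2.715 = 4427 d
K_eq = L_total / Σ(L/K) = 1157 / 4427 = 0.2614 m/d
q = K_eq · i = 0.2614 × 0.0020 = 5.227e-4 m/d (same in every zone)
Zone A: v = q/n = 5.227e-4/0.38 = 0.001376 m/d → t_A = 340/0.001376 = 247200 d
Zone B: v = q/n = 5.227e-4/0.33 = 0.001584 m/d → t_B = 659/0.001584 = 416000 d
Zone C: v = q/n = 5.227e-4/0.28 = 0.001867 m/d → t_C = 158/0.001867 = 84640 d
Total t = 247200 + 416000 + 84640 = 747900 d
   = 747900 / 365 = 2050 yr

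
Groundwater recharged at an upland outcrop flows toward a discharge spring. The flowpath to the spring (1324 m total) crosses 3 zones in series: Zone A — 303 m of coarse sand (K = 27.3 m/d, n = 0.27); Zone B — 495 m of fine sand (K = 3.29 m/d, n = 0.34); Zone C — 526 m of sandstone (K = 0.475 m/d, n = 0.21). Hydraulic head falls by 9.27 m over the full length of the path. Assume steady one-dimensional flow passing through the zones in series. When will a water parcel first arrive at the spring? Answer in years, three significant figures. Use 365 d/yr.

135 years

Steady 1-D flow in series ⇒ the Darcy flux q is identical in every zone and the zone head losses add (resistances L/K in series).
Σ(L/K) = 303/27.3 + 495/3.29 + 526/0.475 = 11.10 + 150.5 + 1107 = 1269 d
q = ΔH / Σ(L/K) = 9.27 / 1269 = 0.007305 m/d (same in every zone)
Zone A: v = q/n = 0.007305/0.27 = 0.02706 m/d → t_A = 303/0.02706 = 11200 d
Zone B: v = q/n = 0.007305/0.34 = 0.02149 m/d → t_B = 495/0.02149 = 23040 d
Zone C: v = q/n = 0.007305/0.21 = 0.03479 m/d → t_C = 526/0.03479 = 15120 d
Total t = 11200 + 23040 + 15120 = 49360 d
   = 49360 / 365 = 135 yr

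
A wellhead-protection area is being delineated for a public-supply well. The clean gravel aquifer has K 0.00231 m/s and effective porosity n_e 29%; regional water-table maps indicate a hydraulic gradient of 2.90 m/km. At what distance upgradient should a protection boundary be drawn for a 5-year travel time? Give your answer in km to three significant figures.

K = 0.00231 m/s × 86400 s/d = 199.6 m/d
Darcy flux q = K·i = 199.6 × 0.0029 = 0.5788 m/d
Average linear velocity = 0.5788 / 0.29 = 1.996 m/d
T = 5 yr × 365 = 1825 d
L = v × T = 1.996 × 1825 = 3642 m
   = 3.64 km

3.64 km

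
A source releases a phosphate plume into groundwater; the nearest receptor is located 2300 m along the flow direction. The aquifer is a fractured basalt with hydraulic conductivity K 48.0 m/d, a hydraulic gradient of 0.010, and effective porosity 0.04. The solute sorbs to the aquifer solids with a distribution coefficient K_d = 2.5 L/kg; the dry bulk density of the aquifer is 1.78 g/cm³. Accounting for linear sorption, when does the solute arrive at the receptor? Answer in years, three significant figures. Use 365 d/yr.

Darcy flux q = K·i = 48.0 × 0.010 = 0.4800 m/d
v_s = q/n_e = 0.4800/0.04 = 12.00 m/d
Retardation R = 1 + ρ_b·K_d/n = 1 + 1.78×2.5/0.04 = 112.3
Contaminant velocity v_c = v/R = 12.00/112.3 = 0.1069 m/d
t = L/v_c = 2300/0.1069 = 21510 d
   = 21510/365 = 58.9 yr

58.9 years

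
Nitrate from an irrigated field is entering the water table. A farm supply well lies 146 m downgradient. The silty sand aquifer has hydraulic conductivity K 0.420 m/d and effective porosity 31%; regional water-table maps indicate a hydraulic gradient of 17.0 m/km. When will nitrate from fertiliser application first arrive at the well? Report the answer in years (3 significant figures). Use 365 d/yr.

17.4 years

q = Ki = 0.420 × 0.017 = 0.007140 m/d
v_s = q/n_e = 0.007140/0.31 = 0.02303 m/d
t = L / v = 146 / 0.02303 = 6339 d
   = 6339 / 365 = 17.4 yr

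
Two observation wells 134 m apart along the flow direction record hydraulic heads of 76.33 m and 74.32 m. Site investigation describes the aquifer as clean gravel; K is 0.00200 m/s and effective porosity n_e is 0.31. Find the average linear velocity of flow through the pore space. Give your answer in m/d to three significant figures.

Hydraulic gradient i = (76.33 − 74.32) / 134 = 2.01 / 134 = 0.01500
K = 0.00200 m/s × 86400 s/d = 172.8 m/d
Darcy flux q = K·i = 172.8 × 0.01500 = 2.592 m/d
v_s = q/n_e = 2.592/0.31 = 8.361 m/d

8.36 m/d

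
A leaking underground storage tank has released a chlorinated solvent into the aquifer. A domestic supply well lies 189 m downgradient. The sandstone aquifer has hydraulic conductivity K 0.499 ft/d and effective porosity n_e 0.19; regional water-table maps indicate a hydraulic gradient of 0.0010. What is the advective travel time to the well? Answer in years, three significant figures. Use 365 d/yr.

K = 0.499 ft/d × 0.3048 = 0.1521 m/d
Darcy flux q = K·i = 0.1521 × 0.0010 = 1.521e-4 m/d
v_s = q/n_e = 1.521e-4/0.19 = 8.005e-4 m/d
t = L / v = 189 / 8.005e-4 = 236100 d
   = 236100 / 365 = 647 yr

647 years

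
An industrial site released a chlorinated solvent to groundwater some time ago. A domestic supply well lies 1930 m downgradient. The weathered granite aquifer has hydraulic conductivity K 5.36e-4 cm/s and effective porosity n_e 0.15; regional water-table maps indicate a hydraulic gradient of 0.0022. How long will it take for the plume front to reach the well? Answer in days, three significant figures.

K = 5.36e-4 cm/s × 864 = 0.4631 m/d
Specific discharge q = 0.4631 × 0.0022 = 0.001019 m/d
v_s = q/n_e = 0.001019/0.15 = 0.006792 m/d
t = L / v = 1930 / 0.006792 = 284100 d

284000 days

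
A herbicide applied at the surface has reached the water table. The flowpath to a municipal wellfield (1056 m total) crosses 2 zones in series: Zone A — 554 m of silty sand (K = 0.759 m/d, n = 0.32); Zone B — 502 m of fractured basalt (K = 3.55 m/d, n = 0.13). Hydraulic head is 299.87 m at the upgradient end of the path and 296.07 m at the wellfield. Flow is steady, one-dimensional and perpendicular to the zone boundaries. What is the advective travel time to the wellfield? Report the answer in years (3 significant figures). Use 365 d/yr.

152 years

Total head drop ΔH = 299.87 − 296.07 = 3.80 m
Steady 1-D flow in series ⇒ the Darcy flux q is identical in every zone and the zone head losses add (resistances L/K in series).
Σ(L/K) = 554/0.759 + 502/3.55 = 729.9 + 141.4 = 871.3 d
q = ΔH / Σ(L/K) = 3.80 / 871.3 = 0.004361 m/d (same in every zone)
Zone A: v = q/n = 0.004361/0.32 = 0.01363 m/d → t_A = 554/0.01363 = 40650 d
Zone B: v = q/n = 0.004361/0.13 = 0.03355 m/d → t_B = 502/0.03355 = 14960 d
Total t = 40650 + 14960 = 55610 d
   = 55610 / 365 = 152 yr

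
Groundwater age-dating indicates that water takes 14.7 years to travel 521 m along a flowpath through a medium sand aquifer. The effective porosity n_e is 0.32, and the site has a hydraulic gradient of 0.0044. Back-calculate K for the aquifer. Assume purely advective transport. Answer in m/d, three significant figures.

7.06 m/d

t = 14.7 years = 5366 d
v = L / t = 521 / 5366 = 0.09710 m/d
K = v · n / i = 0.09710 × 0.32 / 0.0044 = 7.06 m/d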